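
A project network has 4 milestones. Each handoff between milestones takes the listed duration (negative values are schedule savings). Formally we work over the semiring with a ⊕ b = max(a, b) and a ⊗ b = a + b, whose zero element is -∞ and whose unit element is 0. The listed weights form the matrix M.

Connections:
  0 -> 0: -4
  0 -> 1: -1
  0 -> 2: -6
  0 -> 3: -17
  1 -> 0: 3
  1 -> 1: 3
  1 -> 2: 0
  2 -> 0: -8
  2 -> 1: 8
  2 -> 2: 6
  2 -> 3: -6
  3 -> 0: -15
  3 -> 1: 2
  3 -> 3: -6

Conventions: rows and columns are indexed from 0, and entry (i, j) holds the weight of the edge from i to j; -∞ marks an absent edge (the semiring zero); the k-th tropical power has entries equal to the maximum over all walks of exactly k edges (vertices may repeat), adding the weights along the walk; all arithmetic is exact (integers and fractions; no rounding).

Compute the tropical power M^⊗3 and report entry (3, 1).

M^⊗2:
  [2, 2, 0, -12]
  [6, 8, 6, -6]
  [11, 14, 12, 0]
  [5, 5, 2, -12]
M^⊗3:
  [5, 8, 6, -6]
  [11, 14, 12, 0]
  [17, 20, 18, 6]
  [8, 10, 8, -4]
Key observation: the optimum is the walk 3->1->2->1, with weight 2 + 0 + 8 = 10.
Optimal value attained by: walk 3->1->2->1.
Answer: (M^⊗3)[3][1] = 10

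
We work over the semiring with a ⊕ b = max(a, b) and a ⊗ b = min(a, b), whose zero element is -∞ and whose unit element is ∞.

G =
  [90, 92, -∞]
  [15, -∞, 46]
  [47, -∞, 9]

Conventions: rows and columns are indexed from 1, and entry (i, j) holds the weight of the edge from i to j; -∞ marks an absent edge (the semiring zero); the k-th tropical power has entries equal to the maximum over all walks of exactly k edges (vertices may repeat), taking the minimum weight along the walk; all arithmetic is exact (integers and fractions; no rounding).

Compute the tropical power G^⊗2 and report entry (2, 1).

G^⊗2:
  [90, 90, 46]
  [46, 15, 9]
  [47, 47, 9]
Key observation: the optimum is the walk 2->3->1, with weight 46 min 47 = 46.
Optimal value attained by: walk 2->3->1.
Answer: (G^⊗2)[2][1] = 46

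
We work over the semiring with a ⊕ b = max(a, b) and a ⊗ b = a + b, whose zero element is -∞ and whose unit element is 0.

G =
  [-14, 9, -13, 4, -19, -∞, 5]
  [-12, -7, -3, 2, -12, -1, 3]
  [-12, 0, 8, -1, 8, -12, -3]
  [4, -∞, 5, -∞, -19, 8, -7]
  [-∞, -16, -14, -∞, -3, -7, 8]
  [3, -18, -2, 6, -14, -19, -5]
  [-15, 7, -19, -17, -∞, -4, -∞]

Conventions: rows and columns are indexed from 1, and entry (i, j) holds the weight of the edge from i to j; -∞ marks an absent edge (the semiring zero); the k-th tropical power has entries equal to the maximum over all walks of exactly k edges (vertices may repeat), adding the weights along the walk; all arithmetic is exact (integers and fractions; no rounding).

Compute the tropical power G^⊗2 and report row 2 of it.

G^⊗2:
  [8, 12, 9, 11, -3, 12, 12]
  [6, 10, 7, 5, 5, 10, -4]
  [3, 8, 16, 7, 16, 7, 16]
  [11, 13, 13, 14, 13, -7, 9]
  [-4, 15, -6, -1, -6, 4, 5]
  [10, 12, 11, 7, 6, 14, 8]
  [-1, 0, 4, 9, -5, 6, 10]
Answer: row 2 of G^⊗2 = [6, 10, 7, 5, 5, 10, -4]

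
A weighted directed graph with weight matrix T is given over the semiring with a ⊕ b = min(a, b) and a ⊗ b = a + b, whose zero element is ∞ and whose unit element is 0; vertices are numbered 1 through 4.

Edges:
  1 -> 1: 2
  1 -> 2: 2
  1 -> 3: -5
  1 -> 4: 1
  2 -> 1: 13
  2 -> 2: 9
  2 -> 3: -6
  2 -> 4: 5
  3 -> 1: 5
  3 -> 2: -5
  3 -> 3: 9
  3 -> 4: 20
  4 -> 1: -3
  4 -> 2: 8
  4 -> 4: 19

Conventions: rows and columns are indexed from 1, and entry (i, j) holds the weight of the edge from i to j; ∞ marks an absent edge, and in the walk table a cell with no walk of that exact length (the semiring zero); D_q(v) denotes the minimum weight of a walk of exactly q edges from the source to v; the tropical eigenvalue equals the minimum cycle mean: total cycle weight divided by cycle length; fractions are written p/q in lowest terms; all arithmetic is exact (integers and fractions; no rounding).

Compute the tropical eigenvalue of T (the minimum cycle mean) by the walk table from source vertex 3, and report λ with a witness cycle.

q=0: [∞, ∞, 0, ∞]
q=1: [5, -5, 9, 20]
q=2: [7, 4, -11, 0]
q=3: [-6, -16, -2, 8]
q=4: [-4, -7, -22, -11]
Optimal cycle mean attained by: cycle 2->3->2, total (-6) + (-5), length 2.
Answer: λ = -11/2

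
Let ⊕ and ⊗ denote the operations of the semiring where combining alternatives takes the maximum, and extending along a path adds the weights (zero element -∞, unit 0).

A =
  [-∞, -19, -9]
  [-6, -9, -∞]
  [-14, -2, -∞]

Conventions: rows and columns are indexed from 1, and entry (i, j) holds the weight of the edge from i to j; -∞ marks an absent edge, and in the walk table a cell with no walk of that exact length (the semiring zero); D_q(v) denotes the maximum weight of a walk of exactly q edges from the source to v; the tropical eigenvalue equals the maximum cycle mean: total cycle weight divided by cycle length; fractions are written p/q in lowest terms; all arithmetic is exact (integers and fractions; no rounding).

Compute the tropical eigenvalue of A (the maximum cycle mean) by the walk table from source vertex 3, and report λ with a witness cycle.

q=0: [-∞, -∞, 0]
q=1: [-14, -2, -∞]
q=2: [-8, -11, -23]
q=3: [-17, -20, -17]
Optimal cycle mean attained by: cycle 1->3->2->1, total (-9) + (-2) + (-6), length 3.
Answer: λ = -17/3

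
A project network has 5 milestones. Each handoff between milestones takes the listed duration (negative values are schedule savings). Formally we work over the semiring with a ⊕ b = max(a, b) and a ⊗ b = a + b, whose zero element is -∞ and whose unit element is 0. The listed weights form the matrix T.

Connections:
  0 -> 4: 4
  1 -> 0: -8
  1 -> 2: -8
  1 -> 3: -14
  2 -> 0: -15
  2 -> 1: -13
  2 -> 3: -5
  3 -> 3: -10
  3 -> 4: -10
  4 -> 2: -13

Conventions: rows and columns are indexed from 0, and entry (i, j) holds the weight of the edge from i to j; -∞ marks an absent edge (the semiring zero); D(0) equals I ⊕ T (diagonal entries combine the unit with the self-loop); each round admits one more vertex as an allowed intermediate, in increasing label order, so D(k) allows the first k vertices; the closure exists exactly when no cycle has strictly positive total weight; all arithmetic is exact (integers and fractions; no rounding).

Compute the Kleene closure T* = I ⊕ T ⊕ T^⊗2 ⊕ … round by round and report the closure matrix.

D(0):
  [0, -∞, -∞, -∞, 4]
  [-8, 0, -8, -14, -∞]
  [-15, -13, 0, -5, -∞]
  [-∞, -∞, -∞, 0, -10]
  [-∞, -∞, -13, -∞, 0]
D(1):
  [0, -∞, -∞, -∞, 4]
  [-8, 0, -8, -14, -4]
  [-15, -13, 0, -5, -11]
  [-∞, -∞, -∞, 0, -10]
  [-∞, -∞, -13, -∞, 0]
D(2):
  [0, -∞, -∞, -∞, 4]
  [-8, 0, -8, -14, -4]
  [-15, -13, 0, -5, -11]
  [-∞, -∞, -∞, 0, -10]
  [-∞, -∞, -13, -∞, 0]
D(3):
  [0, -∞, -∞, -∞, 4]
  [-8, 0, -8, -13, -4]
  [-15, -13, 0, -5, -11]
  [-∞, -∞, -∞, 0, -10]
  [-28, -26, -13, -18, 0]
D(4):
  [0, -∞, -∞, -∞, 4]
  [-8, 0, -8, -13, -4]
  [-15, -13, 0, -5, -11]
  [-∞, -∞, -∞, 0, -10]
  [-28, -26, -13, -18, 0]
D(5):
  [0, -22, -9, -14, 4]
  [-8, 0, -8, -13, -4]
  [-15, -13, 0, -5, -11]
  [-38, -36, -23, 0, -10]
  [-28, -26, -13, -18, 0]
Answer: T* = [[0, -22, -9, -14, 4], [-8, 0, -8, -13, -4], [-15, -13, 0, -5, -11], [-38, -36, -23, 0, -10], [-28, -26, -13, -18, 0]]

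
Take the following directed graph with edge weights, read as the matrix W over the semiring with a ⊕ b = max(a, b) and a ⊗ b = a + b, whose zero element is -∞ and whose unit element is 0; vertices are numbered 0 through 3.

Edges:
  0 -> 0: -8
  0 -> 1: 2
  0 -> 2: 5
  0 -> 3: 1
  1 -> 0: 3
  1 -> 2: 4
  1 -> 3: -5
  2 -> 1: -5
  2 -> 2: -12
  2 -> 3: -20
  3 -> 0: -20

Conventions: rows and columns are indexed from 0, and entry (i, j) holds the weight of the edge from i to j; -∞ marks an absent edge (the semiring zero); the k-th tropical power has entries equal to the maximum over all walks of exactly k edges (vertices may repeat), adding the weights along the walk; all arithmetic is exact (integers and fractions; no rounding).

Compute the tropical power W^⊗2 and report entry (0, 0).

W^⊗2:
  [5, 0, 6, -3]
  [-5, 5, 8, 4]
  [-2, -17, -1, -10]
  [-28, -18, -15, -19]
Key observation: the optimum is the walk 0->1->0, with weight 2 + 3 = 5.
Optimal value attained by: walk 0->1->0.
Answer: (W^⊗2)[0][0] = 5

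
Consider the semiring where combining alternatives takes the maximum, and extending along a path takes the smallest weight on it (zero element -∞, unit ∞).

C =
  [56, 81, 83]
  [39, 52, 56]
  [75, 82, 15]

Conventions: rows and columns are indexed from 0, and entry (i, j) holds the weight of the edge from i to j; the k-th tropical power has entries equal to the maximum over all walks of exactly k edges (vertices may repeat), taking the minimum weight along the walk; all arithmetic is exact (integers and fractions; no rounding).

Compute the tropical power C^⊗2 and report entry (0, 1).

C^⊗2:
  [75, 82, 56]
  [56, 56, 52]
  [56, 75, 75]
Key observation: the optimum is the walk 0->2->1, with weight 83 min 82 = 82.
Optimal value attained by: walk 0->2->1.
Answer: (C^⊗2)[0][1] = 82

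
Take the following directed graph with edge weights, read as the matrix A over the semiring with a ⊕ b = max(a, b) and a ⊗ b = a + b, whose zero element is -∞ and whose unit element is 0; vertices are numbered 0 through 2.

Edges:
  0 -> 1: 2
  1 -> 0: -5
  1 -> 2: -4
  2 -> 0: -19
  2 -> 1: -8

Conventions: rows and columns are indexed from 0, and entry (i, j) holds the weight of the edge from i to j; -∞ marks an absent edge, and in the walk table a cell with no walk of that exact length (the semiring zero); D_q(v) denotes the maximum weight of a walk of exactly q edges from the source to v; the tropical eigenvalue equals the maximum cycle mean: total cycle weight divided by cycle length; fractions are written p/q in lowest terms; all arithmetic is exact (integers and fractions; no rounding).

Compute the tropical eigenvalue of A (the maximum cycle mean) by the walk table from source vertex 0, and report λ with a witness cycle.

q=0: [0, -∞, -∞]
q=1: [-∞, 2, -∞]
q=2: [-3, -∞, -2]
q=3: [-21, -1, -∞]
Optimal cycle mean attained by: cycle 0->1->0, total 2 + (-5), length 2.
Answer: λ = -3/2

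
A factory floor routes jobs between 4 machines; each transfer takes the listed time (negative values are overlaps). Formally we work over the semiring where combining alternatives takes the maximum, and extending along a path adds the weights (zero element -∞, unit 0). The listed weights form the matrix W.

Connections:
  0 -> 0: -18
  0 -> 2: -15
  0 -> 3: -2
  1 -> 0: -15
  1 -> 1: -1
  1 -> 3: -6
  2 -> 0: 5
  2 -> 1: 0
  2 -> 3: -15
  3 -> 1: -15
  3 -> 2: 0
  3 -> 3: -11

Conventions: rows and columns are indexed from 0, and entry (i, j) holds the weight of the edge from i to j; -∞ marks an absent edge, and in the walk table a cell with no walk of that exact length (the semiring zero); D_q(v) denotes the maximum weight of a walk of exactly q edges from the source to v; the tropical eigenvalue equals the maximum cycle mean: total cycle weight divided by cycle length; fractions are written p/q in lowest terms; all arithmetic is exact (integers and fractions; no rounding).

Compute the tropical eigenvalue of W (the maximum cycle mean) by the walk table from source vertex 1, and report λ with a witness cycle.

q=0: [-∞, 0, -∞, -∞]
q=1: [-15, -1, -∞, -6]
q=2: [-16, -2, -6, -7]
q=3: [-1, -3, -7, -8]
q=4: [-2, -4, -8, -3]
Optimal cycle mean attained by: cycle 0->3->2->0, total (-2) + 0 + 5, length 3.
Answer: λ = 1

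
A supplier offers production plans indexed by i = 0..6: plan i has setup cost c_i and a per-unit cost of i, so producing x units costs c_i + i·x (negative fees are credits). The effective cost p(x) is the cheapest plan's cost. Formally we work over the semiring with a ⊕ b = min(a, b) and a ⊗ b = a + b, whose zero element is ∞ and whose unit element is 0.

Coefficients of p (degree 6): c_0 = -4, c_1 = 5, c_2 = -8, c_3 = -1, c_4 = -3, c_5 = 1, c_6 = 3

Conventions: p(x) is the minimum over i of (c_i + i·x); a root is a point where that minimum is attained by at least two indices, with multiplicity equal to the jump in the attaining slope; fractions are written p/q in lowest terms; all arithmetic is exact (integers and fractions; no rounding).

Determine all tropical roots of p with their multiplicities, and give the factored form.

hull edge (i=0, c=-4) to (i=2, c=-8): slope -2, span 2
hull edge (i=2, c=-8) to (i=4, c=-3): slope 5/2, span 2
hull edge (i=4, c=-3) to (i=6, c=3): slope 3, span 2
Factored form: p(x) = 3 ⊗ (x ⊕ (-3)) ⊗ (x ⊕ (-3)) ⊗ (x ⊕ (-5/2)) ⊗ (x ⊕ (-5/2)) ⊗ (x ⊕ 2) ⊗ (x ⊕ 2)
Answer: roots = -3 (mult 2), -5/2 (mult 2), 2 (mult 2)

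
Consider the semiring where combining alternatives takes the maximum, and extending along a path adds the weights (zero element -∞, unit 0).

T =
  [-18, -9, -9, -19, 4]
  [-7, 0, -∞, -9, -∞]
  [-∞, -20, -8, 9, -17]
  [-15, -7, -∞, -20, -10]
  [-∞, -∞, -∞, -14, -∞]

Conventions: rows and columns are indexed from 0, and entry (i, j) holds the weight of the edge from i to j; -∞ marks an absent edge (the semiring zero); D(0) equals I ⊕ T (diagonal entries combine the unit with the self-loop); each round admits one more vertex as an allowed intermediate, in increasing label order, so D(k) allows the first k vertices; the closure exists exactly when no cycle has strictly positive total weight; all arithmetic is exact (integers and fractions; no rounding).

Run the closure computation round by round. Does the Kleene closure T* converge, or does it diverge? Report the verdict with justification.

D(0):
  [0, -9, -9, -19, 4]
  [-7, 0, -∞, -9, -∞]
  [-∞, -20, 0, 9, -17]
  [-15, -7, -∞, 0, -10]
  [-∞, -∞, -∞, -14, 0]
D(1):
  [0, -9, -9, -19, 4]
  [-7, 0, -16, -9, -3]
  [-∞, -20, 0, 9, -17]
  [-15, -7, -24, 0, -10]
  [-∞, -∞, -∞, -14, 0]
D(2):
  [0, -9, -9, -18, 4]
  [-7, 0, -16, -9, -3]
  [-27, -20, 0, 9, -17]
  [-14, -7, -23, 0, -10]
  [-∞, -∞, -∞, -14, 0]
D(3):
  [0, -9, -9, 0, 4]
  [-7, 0, -16, -7, -3]
  [-27, -20, 0, 9, -17]
  [-14, -7, -23, 0, -10]
  [-∞, -∞, -∞, -14, 0]
D(4):
  [0, -7, -9, 0, 4]
  [-7, 0, -16, -7, -3]
  [-5, 2, 0, 9, -1]
  [-14, -7, -23, 0, -10]
  [-28, -21, -37, -14, 0]
D(5):
  [0, -7, -9, 0, 4]
  [-7, 0, -16, -7, -3]
  [-5, 2, 0, 9, -1]
  [-14, -7, -23, 0, -10]
  [-28, -21, -37, -14, 0]
Key observation: every diagonal entry stays at the unit through all rounds, so no improving cycle exists.
Answer: CONVERGES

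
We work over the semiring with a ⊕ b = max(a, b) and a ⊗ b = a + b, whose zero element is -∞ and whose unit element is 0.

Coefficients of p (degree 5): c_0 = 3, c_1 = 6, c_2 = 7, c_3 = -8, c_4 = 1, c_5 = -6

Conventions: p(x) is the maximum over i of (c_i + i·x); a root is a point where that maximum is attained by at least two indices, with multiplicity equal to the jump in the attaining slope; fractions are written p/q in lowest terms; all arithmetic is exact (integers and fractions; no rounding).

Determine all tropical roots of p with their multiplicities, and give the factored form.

hull edge (i=0, c=3) to (i=1, c=6): slope 3, span 1
hull edge (i=1, c=6) to (i=2, c=7): slope 1, span 1
hull edge (i=2, c=7) to (i=4, c=1): slope -3, span 2
hull edge (i=4, c=1) to (i=5, c=-6): slope -7, span 1
Factored form: p(x) = -6 ⊗ (x ⊕ (-3)) ⊗ (x ⊕ (-1)) ⊗ (x ⊕ 3) ⊗ (x ⊕ 3) ⊗ (x ⊕ 7)
Answer: roots = -3 (mult 1), -1 (mult 1), 3 (mult 2), 7 (mult 1)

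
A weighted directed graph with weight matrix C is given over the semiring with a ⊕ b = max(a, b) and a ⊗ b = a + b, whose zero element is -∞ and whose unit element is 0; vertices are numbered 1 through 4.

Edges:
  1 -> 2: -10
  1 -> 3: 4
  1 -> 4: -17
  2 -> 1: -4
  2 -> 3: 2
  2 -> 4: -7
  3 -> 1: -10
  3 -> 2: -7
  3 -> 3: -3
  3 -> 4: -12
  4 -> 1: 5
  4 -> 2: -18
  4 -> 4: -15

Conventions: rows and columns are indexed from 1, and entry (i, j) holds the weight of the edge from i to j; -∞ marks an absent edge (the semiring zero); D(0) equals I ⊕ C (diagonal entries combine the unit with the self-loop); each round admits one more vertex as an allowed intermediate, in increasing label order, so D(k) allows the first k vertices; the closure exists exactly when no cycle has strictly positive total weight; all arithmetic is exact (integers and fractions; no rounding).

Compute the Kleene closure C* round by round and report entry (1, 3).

D(0):
  [0, -10, 4, -17]
  [-4, 0, 2, -7]
  [-10, -7, 0, -12]
  [5, -18, -∞, 0]
D(1):
  [0, -10, 4, -17]
  [-4, 0, 2, -7]
  [-10, -7, 0, -12]
  [5, -5, 9, 0]
D(2):
  [0, -10, 4, -17]
  [-4, 0, 2, -7]
  [-10, -7, 0, -12]
  [5, -5, 9, 0]
D(3):
  [0, -3, 4, -8]
  [-4, 0, 2, -7]
  [-10, -7, 0, -12]
  [5, 2, 9, 0]
D(4):
  [0, -3, 4, -8]
  [-2, 0, 2, -7]
  [-7, -7, 0, -12]
  [5, 2, 9, 0]
Answer: C*[1][3] = 4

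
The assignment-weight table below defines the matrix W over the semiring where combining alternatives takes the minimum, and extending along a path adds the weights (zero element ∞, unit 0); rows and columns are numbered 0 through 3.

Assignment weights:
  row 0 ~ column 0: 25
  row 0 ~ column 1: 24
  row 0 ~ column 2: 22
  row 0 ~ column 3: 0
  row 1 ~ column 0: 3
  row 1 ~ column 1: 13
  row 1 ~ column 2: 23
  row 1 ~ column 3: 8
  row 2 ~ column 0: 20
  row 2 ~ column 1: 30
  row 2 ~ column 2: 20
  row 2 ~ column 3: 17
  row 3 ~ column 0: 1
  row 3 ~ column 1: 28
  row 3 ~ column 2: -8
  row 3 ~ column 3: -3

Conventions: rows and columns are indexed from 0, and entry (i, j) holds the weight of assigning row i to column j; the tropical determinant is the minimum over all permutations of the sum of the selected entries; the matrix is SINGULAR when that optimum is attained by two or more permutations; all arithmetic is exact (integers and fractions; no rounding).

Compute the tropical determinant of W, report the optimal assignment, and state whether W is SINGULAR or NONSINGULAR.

σ = (0, 1, 2, 3): 25 + 13 + 20 + (-3) = 55
σ = (0, 1, 3, 2): 25 + 13 + 17 + (-8) = 47
σ = (0, 2, 1, 3): 25 + 23 + 30 + (-3) = 75
σ = (0, 2, 3, 1): 25 + 23 + 17 + 28 = 93
σ = (0, 3, 1, 2): 25 + 8 + 30 + (-8) = 55
σ = (0, 3, 2, 1): 25 + 8 + 20 + 28 = 81
σ = (1, 0, 2, 3): 24 + 3 + 20 + (-3) = 44
σ = (1, 0, 3, 2): 24 + 3 + 17 + (-8) = 36
σ = (1, 2, 0, 3): 24 + 23 + 20 + (-3) = 64
σ = (1, 2, 3, 0): 24 + 23 + 17 + 1 = 65
σ = (1, 3, 0, 2): 24 + 8 + 20 + (-8) = 44
σ = (1, 3, 2, 0): 24 + 8 + 20 + 1 = 53
σ = (2, 0, 1, 3): 22 + 3 + 30 + (-3) = 52
σ = (2, 0, 3, 1): 22 + 3 + 17 + 28 = 70
σ = (2, 1, 0, 3): 22 + 13 + 20 + (-3) = 52
σ = (2, 1, 3, 0): 22 + 13 + 17 + 1 = 53
σ = (2, 3, 0, 1): 22 + 8 + 20 + 28 = 78
σ = (2, 3, 1, 0): 22 + 8 + 30 + 1 = 61
σ = (3, 0, 1, 2): 0 + 3 + 30 + (-8) = 25
σ = (3, 0, 2, 1): 0 + 3 + 20 + 28 = 51
σ = (3, 1, 0, 2): 0 + 13 + 20 + (-8) = 25
σ = (3, 1, 2, 0): 0 + 13 + 20 + 1 = 34
σ = (3, 2, 0, 1): 0 + 23 + 20 + 28 = 71
σ = (3, 2, 1, 0): 0 + 23 + 30 + 1 = 54
Optimal value attained by: σ = (3, 0, 1, 2).
Answer: det⊕(W) = 25; verdict: SINGULAR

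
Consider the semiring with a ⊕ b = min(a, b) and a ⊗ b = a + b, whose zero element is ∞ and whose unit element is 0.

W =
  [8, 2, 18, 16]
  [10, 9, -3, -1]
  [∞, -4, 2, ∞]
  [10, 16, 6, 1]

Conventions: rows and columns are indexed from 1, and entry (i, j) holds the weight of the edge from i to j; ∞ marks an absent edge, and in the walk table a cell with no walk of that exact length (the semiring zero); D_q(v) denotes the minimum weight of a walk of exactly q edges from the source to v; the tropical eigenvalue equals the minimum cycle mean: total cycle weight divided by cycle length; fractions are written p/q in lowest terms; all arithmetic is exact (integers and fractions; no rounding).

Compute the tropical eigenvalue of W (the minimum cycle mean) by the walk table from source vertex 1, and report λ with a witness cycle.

q=0: [0, ∞, ∞, ∞]
q=1: [8, 2, 18, 16]
q=2: [12, 10, -1, 1]
q=3: [11, -5, 1, 2]
q=4: [5, -3, -8, -6]
Optimal cycle mean attained by: cycle 2->3->2, total (-3) + (-4), length 2.
Answer: λ = -7/2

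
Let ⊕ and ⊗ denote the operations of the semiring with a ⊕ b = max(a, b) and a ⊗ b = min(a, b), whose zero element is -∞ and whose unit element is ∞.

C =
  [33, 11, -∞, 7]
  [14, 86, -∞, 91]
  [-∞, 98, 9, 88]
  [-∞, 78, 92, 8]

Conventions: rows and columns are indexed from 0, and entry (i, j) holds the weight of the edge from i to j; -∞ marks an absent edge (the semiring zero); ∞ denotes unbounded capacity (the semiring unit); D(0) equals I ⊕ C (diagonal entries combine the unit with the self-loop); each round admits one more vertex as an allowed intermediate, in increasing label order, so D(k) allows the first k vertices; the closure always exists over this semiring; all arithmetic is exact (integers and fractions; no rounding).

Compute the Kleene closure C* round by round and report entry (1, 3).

D(0):
  [∞, 11, -∞, 7]
  [14, ∞, -∞, 91]
  [-∞, 98, ∞, 88]
  [-∞, 78, 92, ∞]
D(1):
  [∞, 11, -∞, 7]
  [14, ∞, -∞, 91]
  [-∞, 98, ∞, 88]
  [-∞, 78, 92, ∞]
D(2):
  [∞, 11, -∞, 11]
  [14, ∞, -∞, 91]
  [14, 98, ∞, 91]
  [14, 78, 92, ∞]
D(3):
  [∞, 11, -∞, 11]
  [14, ∞, -∞, 91]
  [14, 98, ∞, 91]
  [14, 92, 92, ∞]
D(4):
  [∞, 11, 11, 11]
  [14, ∞, 91, 91]
  [14, 98, ∞, 91]
  [14, 92, 92, ∞]
Answer: C*[1][3] = 91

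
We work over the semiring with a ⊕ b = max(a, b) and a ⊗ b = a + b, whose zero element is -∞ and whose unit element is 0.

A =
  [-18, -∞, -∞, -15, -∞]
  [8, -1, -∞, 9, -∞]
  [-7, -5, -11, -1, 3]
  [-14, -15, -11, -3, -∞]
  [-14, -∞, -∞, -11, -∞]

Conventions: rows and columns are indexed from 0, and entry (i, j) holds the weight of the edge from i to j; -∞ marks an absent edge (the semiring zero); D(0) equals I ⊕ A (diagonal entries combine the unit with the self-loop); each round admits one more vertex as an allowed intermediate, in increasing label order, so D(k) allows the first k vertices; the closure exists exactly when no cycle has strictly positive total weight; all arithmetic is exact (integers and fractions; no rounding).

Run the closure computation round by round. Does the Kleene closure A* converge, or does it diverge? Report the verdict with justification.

D(0):
  [0, -∞, -∞, -15, -∞]
  [8, 0, -∞, 9, -∞]
  [-7, -5, 0, -1, 3]
  [-14, -15, -11, 0, -∞]
  [-14, -∞, -∞, -11, 0]
D(1):
  [0, -∞, -∞, -15, -∞]
  [8, 0, -∞, 9, -∞]
  [-7, -5, 0, -1, 3]
  [-14, -15, -11, 0, -∞]
  [-14, -∞, -∞, -11, 0]
D(2):
  [0, -∞, -∞, -15, -∞]
  [8, 0, -∞, 9, -∞]
  [3, -5, 0, 4, 3]
  [-7, -15, -11, 0, -∞]
  [-14, -∞, -∞, -11, 0]
D(3):
  [0, -∞, -∞, -15, -∞]
  [8, 0, -∞, 9, -∞]
  [3, -5, 0, 4, 3]
  [-7, -15, -11, 0, -8]
  [-14, -∞, -∞, -11, 0]
D(4):
  [0, -30, -26, -15, -23]
  [8, 0, -2, 9, 1]
  [3, -5, 0, 4, 3]
  [-7, -15, -11, 0, -8]
  [-14, -26, -22, -11, 0]
D(5):
  [0, -30, -26, -15, -23]
  [8, 0, -2, 9, 1]
  [3, -5, 0, 4, 3]
  [-7, -15, -11, 0, -8]
  [-14, -26, -22, -11, 0]
Key observation: every diagonal entry stays at the unit through all rounds, so no improving cycle exists.
Answer: CONVERGES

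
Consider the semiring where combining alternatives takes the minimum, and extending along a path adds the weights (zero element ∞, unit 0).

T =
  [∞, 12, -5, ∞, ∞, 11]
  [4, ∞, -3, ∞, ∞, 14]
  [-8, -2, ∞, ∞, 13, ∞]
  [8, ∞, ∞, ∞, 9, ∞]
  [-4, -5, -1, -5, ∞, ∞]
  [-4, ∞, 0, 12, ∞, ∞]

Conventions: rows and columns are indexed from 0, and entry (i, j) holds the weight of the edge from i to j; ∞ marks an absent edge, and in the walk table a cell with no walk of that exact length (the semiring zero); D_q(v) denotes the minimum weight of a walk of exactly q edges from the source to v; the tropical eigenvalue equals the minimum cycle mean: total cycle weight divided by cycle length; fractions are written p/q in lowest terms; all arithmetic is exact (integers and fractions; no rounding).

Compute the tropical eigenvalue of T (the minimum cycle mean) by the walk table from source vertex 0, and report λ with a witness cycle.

q=0: [0, ∞, ∞, ∞, ∞, ∞]
q=1: [∞, 12, -5, ∞, ∞, 11]
q=2: [-13, -7, 9, 23, 8, 26]
q=3: [-3, -1, -18, 3, 22, -2]
q=4: [-26, -20, -8, 10, -5, 8]
q=5: [-16, -14, -31, -10, 5, -15]
q=6: [-39, -33, -21, -3, -18, -5]
Optimal cycle mean attained by: cycle 0->2->0, total (-5) + (-8), length 2.
Answer: λ = -13/2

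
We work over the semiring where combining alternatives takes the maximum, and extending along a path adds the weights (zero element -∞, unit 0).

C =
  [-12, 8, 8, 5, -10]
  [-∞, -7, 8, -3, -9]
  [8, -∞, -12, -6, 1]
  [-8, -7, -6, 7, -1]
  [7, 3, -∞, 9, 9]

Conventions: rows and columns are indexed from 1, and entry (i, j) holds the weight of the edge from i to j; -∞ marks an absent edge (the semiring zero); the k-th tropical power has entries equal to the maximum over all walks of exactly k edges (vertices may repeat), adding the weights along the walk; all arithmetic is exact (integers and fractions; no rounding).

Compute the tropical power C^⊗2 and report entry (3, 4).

C^⊗2:
  [16, 1, 16, 12, 9]
  [16, -6, 1, 4, 9]
  [8, 16, 16, 13, 10]
  [6, 2, 1, 14, 8]
  [16, 15, 15, 18, 18]
Key observation: the optimum is the walk 3->1->4, with weight 8 + 5 = 13.
Optimal value attained by: walk 3->1->4.
Answer: (C^⊗2)[3][4] = 13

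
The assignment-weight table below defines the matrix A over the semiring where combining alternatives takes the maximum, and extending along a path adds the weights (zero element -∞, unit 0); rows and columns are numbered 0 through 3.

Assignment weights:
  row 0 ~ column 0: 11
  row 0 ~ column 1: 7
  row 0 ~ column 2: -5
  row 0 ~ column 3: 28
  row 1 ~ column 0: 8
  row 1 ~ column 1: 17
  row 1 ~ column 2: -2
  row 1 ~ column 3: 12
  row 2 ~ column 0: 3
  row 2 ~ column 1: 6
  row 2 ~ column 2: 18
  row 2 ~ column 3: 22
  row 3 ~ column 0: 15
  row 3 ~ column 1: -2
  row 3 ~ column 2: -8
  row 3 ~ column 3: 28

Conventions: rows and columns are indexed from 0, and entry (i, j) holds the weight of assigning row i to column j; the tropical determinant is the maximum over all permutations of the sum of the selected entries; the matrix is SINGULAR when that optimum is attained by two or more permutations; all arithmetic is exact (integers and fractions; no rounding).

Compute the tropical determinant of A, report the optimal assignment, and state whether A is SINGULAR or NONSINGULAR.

σ = (0, 1, 2, 3): 11 + 17 + 18 + 28 = 74
σ = (0, 1, 3, 2): 11 + 17 + 22 + (-8) = 42
σ = (0, 2, 1, 3): 11 + (-2) + 6 + 28 = 43
σ = (0, 2, 3, 1): 11 + (-2) + 22 + (-2) = 29
σ = (0, 3, 1, 2): 11 + 12 + 6 + (-8) = 21
σ = (0, 3, 2, 1): 11 + 12 + 18 + (-2) = 39
σ = (1, 0, 2, 3): 7 + 8 + 18 + 28 = 61
σ = (1, 0, 3, 2): 7 + 8 + 22 + (-8) = 29
σ = (1, 2, 0, 3): 7 + (-2) + 3 + 28 = 36
σ = (1, 2, 3, 0): 7 + (-2) + 22 + 15 = 42
σ = (1, 3, 0, 2): 7 + 12 + 3 + (-8) = 14
σ = (1, 3, 2, 0): 7 + 12 + 18 + 15 = 52
σ = (2, 0, 1, 3): (-5) + 8 + 6 + 28 = 37
σ = (2, 0, 3, 1): (-5) + 8 + 22 + (-2) = 23
σ = (2, 1, 0, 3): (-5) + 17 + 3 + 28 = 43
σ = (2, 1, 3, 0): (-5) + 17 + 22 + 15 = 49
σ = (2, 3, 0, 1): (-5) + 12 + 3 + (-2) = 8
σ = (2, 3, 1, 0): (-5) + 12 + 6 + 15 = 28
σ = (3, 0, 1, 2): 28 + 8 + 6 + (-8) = 34
σ = (3, 0, 2, 1): 28 + 8 + 18 + (-2) = 52
σ = (3, 1, 0, 2): 28 + 17 + 3 + (-8) = 40
σ = (3, 1, 2, 0): 28 + 17 + 18 + 15 = 78
σ = (3, 2, 0, 1): 28 + (-2) + 3 + (-2) = 27
σ = (3, 2, 1, 0): 28 + (-2) + 6 + 15 = 47
Optimal value attained by: σ = (3, 1, 2, 0).
Answer: det⊕(A) = 78; verdict: NONSINGULAR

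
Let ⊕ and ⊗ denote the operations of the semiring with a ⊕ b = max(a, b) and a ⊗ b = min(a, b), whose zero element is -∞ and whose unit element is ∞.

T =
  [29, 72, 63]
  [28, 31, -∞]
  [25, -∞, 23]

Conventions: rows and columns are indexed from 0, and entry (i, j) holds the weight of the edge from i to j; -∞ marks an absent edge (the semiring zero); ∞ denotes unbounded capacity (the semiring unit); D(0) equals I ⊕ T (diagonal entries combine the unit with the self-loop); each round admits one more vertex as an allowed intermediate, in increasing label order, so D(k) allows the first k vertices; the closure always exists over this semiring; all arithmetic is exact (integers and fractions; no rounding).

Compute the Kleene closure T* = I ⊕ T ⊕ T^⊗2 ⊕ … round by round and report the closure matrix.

D(0):
  [∞, 72, 63]
  [28, ∞, -∞]
  [25, -∞, ∞]
D(1):
  [∞, 72, 63]
  [28, ∞, 28]
  [25, 25, ∞]
D(2):
  [∞, 72, 63]
  [28, ∞, 28]
  [25, 25, ∞]
D(3):
  [∞, 72, 63]
  [28, ∞, 28]
  [25, 25, ∞]
Answer: T* = [[∞, 72, 63], [28, ∞, 28], [25, 25, ∞]]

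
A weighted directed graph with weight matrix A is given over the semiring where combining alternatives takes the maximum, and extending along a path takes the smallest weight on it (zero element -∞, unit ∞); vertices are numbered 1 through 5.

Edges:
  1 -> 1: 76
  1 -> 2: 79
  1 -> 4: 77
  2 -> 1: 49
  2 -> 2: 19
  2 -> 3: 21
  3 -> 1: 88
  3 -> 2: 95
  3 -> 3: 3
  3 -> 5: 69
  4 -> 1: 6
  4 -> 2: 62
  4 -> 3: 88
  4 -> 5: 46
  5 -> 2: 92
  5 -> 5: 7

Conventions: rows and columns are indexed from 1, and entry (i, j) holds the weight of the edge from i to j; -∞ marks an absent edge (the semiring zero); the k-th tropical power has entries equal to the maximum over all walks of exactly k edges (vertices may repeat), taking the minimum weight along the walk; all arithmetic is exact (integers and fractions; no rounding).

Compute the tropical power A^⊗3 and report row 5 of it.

A^⊗2:
  [76, 76, 77, 76, 46]
  [49, 49, 19, 49, 21]
  [76, 79, 21, 77, 7]
  [88, 88, 21, 6, 69]
  [49, 19, 21, -∞, 7]
A^⊗3:
  [77, 77, 76, 76, 69]
  [49, 49, 49, 49, 46]
  [76, 76, 77, 76, 46]
  [76, 79, 21, 77, 21]
  [49, 49, 19, 49, 21]
Answer: row 5 of A^⊗3 = [49, 49, 19, 49, 21]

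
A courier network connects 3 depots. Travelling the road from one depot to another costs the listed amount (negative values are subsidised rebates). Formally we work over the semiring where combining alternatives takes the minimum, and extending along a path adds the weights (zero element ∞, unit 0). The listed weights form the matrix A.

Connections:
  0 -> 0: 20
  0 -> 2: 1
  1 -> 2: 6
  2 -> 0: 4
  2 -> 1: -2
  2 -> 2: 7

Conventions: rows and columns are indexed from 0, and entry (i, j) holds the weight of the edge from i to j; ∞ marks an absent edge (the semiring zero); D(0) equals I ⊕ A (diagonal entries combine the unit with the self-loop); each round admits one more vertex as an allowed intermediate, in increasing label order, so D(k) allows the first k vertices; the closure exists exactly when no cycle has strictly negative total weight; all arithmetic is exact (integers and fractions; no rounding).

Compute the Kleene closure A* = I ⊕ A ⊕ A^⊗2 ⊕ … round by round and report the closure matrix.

D(0):
  [0, ∞, 1]
  [∞, 0, 6]
  [4, -2, 0]
D(1):
  [0, ∞, 1]
  [∞, 0, 6]
  [4, -2, 0]
D(2):
  [0, ∞, 1]
  [∞, 0, 6]
  [4, -2, 0]
D(3):
  [0, -1, 1]
  [10, 0, 6]
  [4, -2, 0]
Answer: A* = [[0, -1, 1], [10, 0, 6], [4, -2, 0]]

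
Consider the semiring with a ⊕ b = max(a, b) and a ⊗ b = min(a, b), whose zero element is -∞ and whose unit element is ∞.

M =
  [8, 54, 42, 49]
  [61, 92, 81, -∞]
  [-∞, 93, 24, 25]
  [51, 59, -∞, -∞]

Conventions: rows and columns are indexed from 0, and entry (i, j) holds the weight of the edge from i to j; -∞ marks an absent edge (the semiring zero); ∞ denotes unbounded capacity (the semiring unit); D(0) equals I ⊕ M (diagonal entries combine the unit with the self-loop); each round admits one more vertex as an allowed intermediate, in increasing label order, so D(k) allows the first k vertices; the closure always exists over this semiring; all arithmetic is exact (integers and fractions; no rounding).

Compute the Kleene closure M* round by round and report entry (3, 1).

D(0):
  [∞, 54, 42, 49]
  [61, ∞, 81, -∞]
  [-∞, 93, ∞, 25]
  [51, 59, -∞, ∞]
D(1):
  [∞, 54, 42, 49]
  [61, ∞, 81, 49]
  [-∞, 93, ∞, 25]
  [51, 59, 42, ∞]
D(2):
  [∞, 54, 54, 49]
  [61, ∞, 81, 49]
  [61, 93, ∞, 49]
  [59, 59, 59, ∞]
D(3):
  [∞, 54, 54, 49]
  [61, ∞, 81, 49]
  [61, 93, ∞, 49]
  [59, 59, 59, ∞]
D(4):
  [∞, 54, 54, 49]
  [61, ∞, 81, 49]
  [61, 93, ∞, 49]
  [59, 59, 59, ∞]
Answer: M*[3][1] = 59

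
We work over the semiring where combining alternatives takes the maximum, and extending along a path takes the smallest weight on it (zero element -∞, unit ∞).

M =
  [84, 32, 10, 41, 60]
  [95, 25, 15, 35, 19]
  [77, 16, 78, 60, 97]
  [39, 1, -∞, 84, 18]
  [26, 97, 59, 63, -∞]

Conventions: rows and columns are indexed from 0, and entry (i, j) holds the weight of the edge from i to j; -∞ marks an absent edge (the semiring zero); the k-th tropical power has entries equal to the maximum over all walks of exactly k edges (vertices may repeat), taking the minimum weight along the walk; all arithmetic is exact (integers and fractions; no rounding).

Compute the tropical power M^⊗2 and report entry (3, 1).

M^⊗2:
  [84, 60, 59, 60, 60]
  [84, 32, 19, 41, 60]
  [77, 97, 78, 63, 78]
  [39, 32, 18, 84, 39]
  [95, 26, 59, 63, 59]
Key observation: the optimum is the walk 3->0->1, with weight 39 min 32 = 32.
Optimal value attained by: walk 3->0->1.
Answer: (M^⊗2)[3][1] = 32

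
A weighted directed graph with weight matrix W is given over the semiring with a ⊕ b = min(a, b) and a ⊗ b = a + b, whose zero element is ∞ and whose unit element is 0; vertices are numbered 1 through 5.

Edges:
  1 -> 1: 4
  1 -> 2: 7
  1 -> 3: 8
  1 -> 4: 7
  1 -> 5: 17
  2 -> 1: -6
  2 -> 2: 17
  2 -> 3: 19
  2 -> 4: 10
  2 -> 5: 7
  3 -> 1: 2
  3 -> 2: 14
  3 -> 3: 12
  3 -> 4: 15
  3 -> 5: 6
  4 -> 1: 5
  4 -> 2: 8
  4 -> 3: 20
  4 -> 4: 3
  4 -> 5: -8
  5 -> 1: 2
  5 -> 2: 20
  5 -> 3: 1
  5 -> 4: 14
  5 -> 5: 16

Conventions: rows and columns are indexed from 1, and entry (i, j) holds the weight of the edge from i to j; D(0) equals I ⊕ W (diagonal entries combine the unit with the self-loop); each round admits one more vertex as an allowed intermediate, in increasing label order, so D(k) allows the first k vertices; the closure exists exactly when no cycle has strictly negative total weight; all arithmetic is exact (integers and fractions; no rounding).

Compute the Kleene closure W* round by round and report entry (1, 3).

D(0):
  [0, 7, 8, 7, 17]
  [-6, 0, 19, 10, 7]
  [2, 14, 0, 15, 6]
  [5, 8, 20, 0, -8]
  [2, 20, 1, 14, 0]
D(1):
  [0, 7, 8, 7, 17]
  [-6, 0, 2, 1, 7]
  [2, 9, 0, 9, 6]
  [5, 8, 13, 0, -8]
  [2, 9, 1, 9, 0]
D(2):
  [0, 7, 8, 7, 14]
  [-6, 0, 2, 1, 7]
  [2, 9, 0, 9, 6]
  [2, 8, 10, 0, -8]
  [2, 9, 1, 9, 0]
D(3):
  [0, 7, 8, 7, 14]
  [-6, 0, 2, 1, 7]
  [2, 9, 0, 9, 6]
  [2, 8, 10, 0, -8]
  [2, 9, 1, 9, 0]
D(4):
  [0, 7, 8, 7, -1]
  [-6, 0, 2, 1, -7]
  [2, 9, 0, 9, 1]
  [2, 8, 10, 0, -8]
  [2, 9, 1, 9, 0]
D(5):
  [0, 7, 0, 7, -1]
  [-6, 0, -6, 1, -7]
  [2, 9, 0, 9, 1]
  [-6, 1, -7, 0, -8]
  [2, 9, 1, 9, 0]
Answer: W*[1][3] = 0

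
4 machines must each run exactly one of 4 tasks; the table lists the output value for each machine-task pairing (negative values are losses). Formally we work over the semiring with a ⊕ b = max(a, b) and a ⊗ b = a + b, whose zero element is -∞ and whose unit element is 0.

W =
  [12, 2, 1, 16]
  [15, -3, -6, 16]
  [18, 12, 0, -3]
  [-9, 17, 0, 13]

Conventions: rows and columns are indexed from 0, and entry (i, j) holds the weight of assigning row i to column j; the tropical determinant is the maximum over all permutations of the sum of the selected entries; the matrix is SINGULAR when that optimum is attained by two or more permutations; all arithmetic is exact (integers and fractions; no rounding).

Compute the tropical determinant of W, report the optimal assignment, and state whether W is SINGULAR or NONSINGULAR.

σ = (0, 1, 2, 3): 12 + (-3) + 0 + 13 = 22
σ = (0, 1, 3, 2): 12 + (-3) + (-3) + 0 = 6
σ = (0, 2, 1, 3): 12 + (-6) + 12 + 13 = 31
σ = (0, 2, 3, 1): 12 + (-6) + (-3) + 17 = 20
σ = (0, 3, 1, 2): 12 + 16 + 12 + 0 = 40
σ = (0, 3, 2, 1): 12 + 16 + 0 + 17 = 45
σ = (1, 0, 2, 3): 2 + 15 + 0 + 13 = 30
σ = (1, 0, 3, 2): 2 + 15 + (-3) + 0 = 14
σ = (1, 2, 0, 3): 2 + (-6) + 18 + 13 = 27
σ = (1, 2, 3, 0): 2 + (-6) + (-3) + (-9) = -16
σ = (1, 3, 0, 2): 2 + 16 + 18 + 0 = 36
σ = (1, 3, 2, 0): 2 + 16 + 0 + (-9) = 9
σ = (2, 0, 1, 3): 1 + 15 + 12 + 13 = 41
σ = (2, 0, 3, 1): 1 + 15 + (-3) + 17 = 30
σ = (2, 1, 0, 3): 1 + (-3) + 18 + 13 = 29
σ = (2, 1, 3, 0): 1 + (-3) + (-3) + (-9) = -14
σ = (2, 3, 0, 1): 1 + 16 + 18 + 17 = 52
σ = (2, 3, 1, 0): 1 + 16 + 12 + (-9) = 20
σ = (3, 0, 1, 2): 16 + 15 + 12 + 0 = 43
σ = (3, 0, 2, 1): 16 + 15 + 0 + 17 = 48
σ = (3, 1, 0, 2): 16 + (-3) + 18 + 0 = 31
σ = (3, 1, 2, 0): 16 + (-3) + 0 + (-9) = 4
σ = (3, 2, 0, 1): 16 + (-6) + 18 + 17 = 45
σ = (3, 2, 1, 0): 16 + (-6) + 12 + (-9) = 13
Optimal value attained by: σ = (2, 3, 0, 1).
Answer: det⊕(W) = 52; verdict: NONSINGULAR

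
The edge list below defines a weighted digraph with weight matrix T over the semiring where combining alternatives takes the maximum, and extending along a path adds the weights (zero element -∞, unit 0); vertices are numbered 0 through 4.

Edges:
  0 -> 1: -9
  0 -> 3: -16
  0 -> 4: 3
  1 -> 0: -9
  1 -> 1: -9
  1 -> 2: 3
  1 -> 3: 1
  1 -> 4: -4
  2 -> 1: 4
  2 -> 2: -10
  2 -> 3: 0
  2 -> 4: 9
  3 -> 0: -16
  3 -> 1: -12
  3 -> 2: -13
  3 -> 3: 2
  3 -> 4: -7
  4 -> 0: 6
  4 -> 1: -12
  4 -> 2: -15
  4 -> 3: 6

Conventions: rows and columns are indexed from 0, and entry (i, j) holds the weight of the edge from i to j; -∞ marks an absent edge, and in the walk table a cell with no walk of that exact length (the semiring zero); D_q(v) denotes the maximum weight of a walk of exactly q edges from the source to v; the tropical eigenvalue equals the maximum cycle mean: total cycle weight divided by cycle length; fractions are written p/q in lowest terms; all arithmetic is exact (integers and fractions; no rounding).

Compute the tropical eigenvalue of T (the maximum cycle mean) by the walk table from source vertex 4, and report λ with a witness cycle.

q=0: [-∞, -∞, -∞, -∞, 0]
q=1: [6, -12, -15, 6, -∞]
q=2: [-10, -3, -7, 8, 9]
q=3: [15, -3, 0, 15, 2]
q=4: [8, 6, 2, 17, 18]
q=5: [24, 6, 9, 24, 11]
Optimal cycle mean attained by: cycle 0->4->0, total 3 + 6, length 2.
Answer: λ = 9/2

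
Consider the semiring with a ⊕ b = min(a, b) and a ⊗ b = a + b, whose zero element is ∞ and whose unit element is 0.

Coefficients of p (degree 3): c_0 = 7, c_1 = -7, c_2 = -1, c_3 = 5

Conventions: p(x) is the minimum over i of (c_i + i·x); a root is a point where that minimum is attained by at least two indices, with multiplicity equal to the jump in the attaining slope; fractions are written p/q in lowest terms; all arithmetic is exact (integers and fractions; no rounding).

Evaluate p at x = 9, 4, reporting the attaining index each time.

p(9) = min(7+0·9=7, -7+1·9=2, -1+2·9=17, 5+3·9=32) = 2 (attained by i=1)
p(4) = min(7+0·4=7, -7+1·4=-3, -1+2·4=7, 5+3·4=17) = -3 (attained by i=1)
Answer: p(9) = 2; p(4) = -3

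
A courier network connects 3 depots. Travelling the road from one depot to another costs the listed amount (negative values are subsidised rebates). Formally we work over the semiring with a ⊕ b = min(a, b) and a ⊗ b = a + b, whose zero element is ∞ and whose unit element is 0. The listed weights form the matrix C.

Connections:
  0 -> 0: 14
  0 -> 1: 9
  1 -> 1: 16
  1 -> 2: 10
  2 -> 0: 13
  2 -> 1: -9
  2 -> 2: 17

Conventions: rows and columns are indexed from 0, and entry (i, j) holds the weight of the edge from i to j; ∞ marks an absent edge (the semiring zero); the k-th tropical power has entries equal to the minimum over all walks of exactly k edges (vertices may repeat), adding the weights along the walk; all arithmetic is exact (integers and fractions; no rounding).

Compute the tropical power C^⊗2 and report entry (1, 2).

C^⊗2:
  [28, 23, 19]
  [23, 1, 26]
  [27, 7, 1]
Key observation: the optimum is the walk 1->1->2, with weight 16 + 10 = 26.
Optimal value attained by: walk 1->1->2.
Answer: (C^⊗2)[1][2] = 26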